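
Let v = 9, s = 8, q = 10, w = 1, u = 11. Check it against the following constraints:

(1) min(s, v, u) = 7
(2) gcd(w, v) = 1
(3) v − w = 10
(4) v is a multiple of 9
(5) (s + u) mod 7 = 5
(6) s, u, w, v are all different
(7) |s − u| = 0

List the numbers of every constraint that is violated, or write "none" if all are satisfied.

(1) min(8, 9, 11) = 8, not 7 — fails.
(2) gcd(1, 9) = 1 — holds.
(3) v − w = 9 − 1 = 8, not 10 — fails.
(4) 9 / 9 = 1, so 9 divides 9 — holds.
(5) s + u = 19; 19 mod 7 = 5 — holds.
(6) values 8, 11, 1, 9 are pairwise distinct — holds.
(7) |8 − 11| = 3, not 0 — fails.

The assignment fails constraints 1, 3, and 7.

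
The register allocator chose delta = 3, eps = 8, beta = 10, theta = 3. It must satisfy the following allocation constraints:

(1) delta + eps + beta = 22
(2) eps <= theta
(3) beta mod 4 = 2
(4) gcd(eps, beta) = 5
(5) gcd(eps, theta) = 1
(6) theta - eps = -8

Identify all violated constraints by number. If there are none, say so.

(1) delta + eps + beta = 3 + 8 + 10 = 21, not 22  ✘
(2) eps = 8, theta = 3; 8 > 3 (want ≤)  ✘
(3) 10 mod 4 = 2  ✔
(4) gcd(8, 10) = 2, not 5  ✘
(5) gcd(8, 3) = 1  ✔
(6) theta - eps = 3 - 8 = -5, not -8  ✘

Constraints 1, 2, 4, and 6 do not hold.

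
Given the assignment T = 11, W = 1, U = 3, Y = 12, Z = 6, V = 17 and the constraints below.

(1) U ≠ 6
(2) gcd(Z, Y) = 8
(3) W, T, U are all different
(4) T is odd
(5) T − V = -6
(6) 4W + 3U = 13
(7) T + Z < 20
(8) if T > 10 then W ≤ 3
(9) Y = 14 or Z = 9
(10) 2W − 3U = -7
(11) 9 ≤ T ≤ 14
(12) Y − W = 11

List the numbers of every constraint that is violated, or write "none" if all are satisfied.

(1) U = 3, and 3 ≠ 6  holds
(2) gcd(6, 12) = 6, not 8  fails
(3) values 1, 11, 3 are pairwise distinct  holds
(4) T = 11 is odd  holds
(5) T − V = 11 − 17 = -6  holds
(6) 4W + 3U = 4(1) + 3(3) = 13  holds
(7) T + Z = 11 + 6 = 17; 17 < 20  holds
(8) T = 11 > 10, so we need W ≤ 3; W = 1 ≤ 3  holds
(9) Y = 12 ≠ 14 and Z = 6 ≠ 9; both disjuncts false  fails
(10) 2W − 3U = 2(1) − 3(3) = -7  holds
(11) T = 11 lies in [9, 14]  holds
(12) Y − W = 12 − 1 = 11  holds

Violated: 2 and 9.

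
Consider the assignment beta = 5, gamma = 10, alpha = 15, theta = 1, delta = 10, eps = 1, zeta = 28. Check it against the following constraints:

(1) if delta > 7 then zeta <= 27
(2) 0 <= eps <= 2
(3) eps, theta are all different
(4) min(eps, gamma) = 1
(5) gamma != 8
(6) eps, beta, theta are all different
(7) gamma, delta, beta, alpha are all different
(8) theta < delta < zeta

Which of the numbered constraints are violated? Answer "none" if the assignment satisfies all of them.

Constraints 1, 3, 6, 7 are violated.

(1) delta = 10 > 7, so we need zeta ≤ 27; but zeta = 28 > 27 — fails.
(2) eps = 1 lies in [0, 2] — holds.
(3) eps = theta = 1, not all different — fails.
(4) min(1, 10) = 1 — holds.
(5) gamma = 10, and 10 ≠ 8 — holds.
(6) eps = theta = 1, not all different — fails.
(7) gamma = delta = 10, not all different — fails.
(8) values 1 < 10 < 28 — holds.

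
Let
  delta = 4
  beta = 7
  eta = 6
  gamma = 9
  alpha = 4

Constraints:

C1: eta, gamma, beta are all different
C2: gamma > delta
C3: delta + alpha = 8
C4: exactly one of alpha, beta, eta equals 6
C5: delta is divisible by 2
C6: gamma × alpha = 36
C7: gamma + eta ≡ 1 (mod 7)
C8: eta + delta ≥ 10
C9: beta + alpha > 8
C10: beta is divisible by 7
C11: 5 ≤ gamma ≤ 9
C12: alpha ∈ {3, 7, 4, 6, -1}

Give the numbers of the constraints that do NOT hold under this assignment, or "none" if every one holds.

The assignment satisfies every constraint.

C1: values 6, 9, 7 are pairwise distinct — holds.
C2: gamma = 9, delta = 4; 9 > 4 — holds.
C3: delta + alpha = 4 + 4 = 8 — holds.
C4: alpha=4, beta=7, eta=6; 1 of them equals 6 — holds.
C5: 4 / 2 = 2, so 2 divides 4 — holds.
C6: gamma × alpha = 9 × 4 = 36 — holds.
C7: gamma + eta = 15; 15 mod 7 = 1 — holds.
C8: eta + delta = 6 + 4 = 10; 10 ≥ 10 — holds.
C9: beta + alpha = 7 + 4 = 11; 11 > 8 — holds.
C10: 7 / 7 = 1, so 7 divides 7 — holds.
C11: gamma = 9 lies in [5, 9] — holds.
C12: alpha = 4 is in {3, 7, 4, 6, -1} — holds.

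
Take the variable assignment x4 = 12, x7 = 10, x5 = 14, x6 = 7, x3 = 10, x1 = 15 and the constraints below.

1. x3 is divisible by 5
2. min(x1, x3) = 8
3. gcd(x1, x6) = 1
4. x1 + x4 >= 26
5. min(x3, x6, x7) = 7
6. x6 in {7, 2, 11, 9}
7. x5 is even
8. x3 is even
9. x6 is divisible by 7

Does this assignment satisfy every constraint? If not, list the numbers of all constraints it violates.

No — constraint 2 is not satisfied.

1. 10 / 5 = 2, so 5 divides 10 — holds.
2. min(15, 10) = 10, not 8 — fails.
3. gcd(15, 7) = 1 — holds.
4. x1 + x4 = 15 + 12 = 27; 27 ≥ 26 — holds.
5. min(10, 7, 10) = 7 — holds.
6. x6 = 7 is in {7, 2, 11, 9} — holds.
7. x5 = 14 is even — holds.
8. x3 = 10 is even — holds.
9. 7 / 7 = 1, so 7 divides 7 — holds.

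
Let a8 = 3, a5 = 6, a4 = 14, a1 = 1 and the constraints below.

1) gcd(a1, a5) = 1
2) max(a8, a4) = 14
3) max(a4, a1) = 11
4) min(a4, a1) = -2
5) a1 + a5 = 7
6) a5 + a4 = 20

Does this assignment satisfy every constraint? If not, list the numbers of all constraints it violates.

1) gcd(1, 6) = 1 — OK.
2) max(3, 14) = 14 — OK.
3) max(14, 1) = 14, not 11 — violated.
4) min(14, 1) = 1, not -2 — violated.
5) a1 + a5 = 1 + 6 = 7 — OK.
6) a5 + a4 = 6 + 14 = 20 — OK.

No — constraints 3 and 4 are not satisfied.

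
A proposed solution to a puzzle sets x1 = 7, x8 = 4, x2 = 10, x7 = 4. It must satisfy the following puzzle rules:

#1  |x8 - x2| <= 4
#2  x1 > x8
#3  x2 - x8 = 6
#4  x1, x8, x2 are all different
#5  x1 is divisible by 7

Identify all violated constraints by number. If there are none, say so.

The assignment fails constraint 1.

#1 |4 - 10| = 6; 6 > 4, exceeds bound 4 — does not hold.
#2 x1 = 7, x8 = 4; 7 > 4 — holds.
#3 x2 - x8 = 10 - 4 = 6 — holds.
#4 values 7, 4, 10 are pairwise distinct — holds.
#5 7 / 7 = 1, so 7 divides 7 — holds.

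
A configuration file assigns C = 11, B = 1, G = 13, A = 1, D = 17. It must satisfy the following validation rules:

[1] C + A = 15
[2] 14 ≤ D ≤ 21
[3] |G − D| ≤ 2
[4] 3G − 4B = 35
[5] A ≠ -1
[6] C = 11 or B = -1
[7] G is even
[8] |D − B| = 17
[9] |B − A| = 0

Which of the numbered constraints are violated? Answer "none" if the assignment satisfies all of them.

[1] C + A = 11 + 1 = 12, not 15 — fails.
[2] D = 17 lies in [14, 21] — holds.
[3] |13 − 17| = 4; 4 > 2, exceeds bound 2 — fails.
[4] 3G − 4B = 3(13) − 4(1) = 35 — holds.
[5] A = 1, and 1 ≠ -1 — holds.
[6] C = 11 = 11 (first disjunct) — holds.
[7] G = 13 is odd — fails.
[8] |17 − 1| = 16, not 17 — fails.
[9] |1 − 1| = 0 — holds.

No — constraints 1, 3, 7, 8 are not satisfied.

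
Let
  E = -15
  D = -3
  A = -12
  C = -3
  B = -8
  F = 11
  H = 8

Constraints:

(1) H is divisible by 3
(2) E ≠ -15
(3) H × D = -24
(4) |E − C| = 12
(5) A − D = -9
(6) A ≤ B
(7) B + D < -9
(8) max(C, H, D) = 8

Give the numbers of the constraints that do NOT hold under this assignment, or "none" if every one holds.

No — constraints 1 and 2 are not satisfied.

(1) 8 = 3×2 + 2, so 3 does not divide 8  FAIL
(2) E = -15, but -15 is required to differ  FAIL
(3) H × D = 8 × (-3) = -24  OK
(4) |-15 − (-3)| = 12  OK
(5) A − D = -12 − (-3) = -9  OK
(6) A = -12, B = -8; -12 ≤ -8  OK
(7) B + D = -8 + (-3) = -11; -11 < -9  OK
(8) max(-3, 8, -3) = 8  OK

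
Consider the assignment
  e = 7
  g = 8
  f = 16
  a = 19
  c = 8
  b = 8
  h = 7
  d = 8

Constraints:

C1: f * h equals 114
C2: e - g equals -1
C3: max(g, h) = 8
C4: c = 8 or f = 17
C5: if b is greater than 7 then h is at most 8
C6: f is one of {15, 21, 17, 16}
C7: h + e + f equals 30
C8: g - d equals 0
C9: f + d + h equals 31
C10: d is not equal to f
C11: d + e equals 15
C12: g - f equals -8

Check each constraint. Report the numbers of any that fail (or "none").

C1: f * h = 16 * 7 = 112, not 114 — does not hold.
C2: e - g = 7 - 8 = -1 — holds.
C3: max(8, 7) = 8 — holds.
C4: c = 8 = 8 (first disjunct) — holds.
C5: b = 8 > 7, so we need h ≤ 8; h = 7 ≤ 8 — holds.
C6: f = 16 is in {15, 21, 17, 16} — holds.
C7: h + e + f = 7 + 7 + 16 = 30 — holds.
C8: g - d = 8 - 8 = 0 — holds.
C9: f + d + h = 16 + 8 + 7 = 31 — holds.
C10: d = 8, f = 16; distinct — holds.
C11: d + e = 8 + 7 = 15 — holds.
C12: g - f = 8 - 16 = -8 — holds.

The assignment fails constraint 1.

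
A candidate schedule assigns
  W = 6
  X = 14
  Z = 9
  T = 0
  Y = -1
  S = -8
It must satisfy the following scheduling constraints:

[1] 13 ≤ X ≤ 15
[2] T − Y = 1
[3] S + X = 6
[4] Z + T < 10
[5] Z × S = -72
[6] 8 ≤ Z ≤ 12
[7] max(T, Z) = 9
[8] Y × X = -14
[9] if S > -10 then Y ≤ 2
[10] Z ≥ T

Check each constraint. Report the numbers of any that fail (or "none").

All constraints are satisfied.

[1] X = 14 lies in [13, 15]  ✔
[2] T − Y = 0 − (-1) = 1  ✔
[3] S + X = -8 + 14 = 6  ✔
[4] Z + T = 9 + 0 = 9; 9 < 10  ✔
[5] Z × S = 9 × (-8) = -72  ✔
[6] Z = 9 lies in [8, 12]  ✔
[7] max(0, 9) = 9  ✔
[8] Y × X = -1 × 14 = -14  ✔
[9] S = -8 > -10, so we need Y ≤ 2; Y = -1 ≤ 2  ✔
[10] Z = 9, T = 0; 9 ≥ 0  ✔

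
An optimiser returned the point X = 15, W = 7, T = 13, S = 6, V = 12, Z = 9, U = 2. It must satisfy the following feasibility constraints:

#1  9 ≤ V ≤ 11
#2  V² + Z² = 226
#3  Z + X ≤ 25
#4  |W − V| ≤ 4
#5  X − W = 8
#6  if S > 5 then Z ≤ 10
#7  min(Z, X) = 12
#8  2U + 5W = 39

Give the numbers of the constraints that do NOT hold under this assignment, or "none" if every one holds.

No — constraints 1, 2, 4, and 7 are not satisfied.

#1 V = 12 is outside [9, 11] — violated.
#2 V² + Z² = 12² + 9² = 144 + 81 = 225, not 226 — violated.
#3 Z + X = 9 + 15 = 24; 24 ≤ 25 — satisfied.
#4 |7 − 12| = 5; 5 > 4, exceeds bound 4 — violated.
#5 X − W = 15 − 7 = 8 — satisfied.
#6 S = 6 > 5, so we need Z ≤ 10; Z = 9 ≤ 10 — satisfied.
#7 min(9, 15) = 9, not 12 — violated.
#8 2U + 5W = 2(2) + 5(7) = 39 — satisfied.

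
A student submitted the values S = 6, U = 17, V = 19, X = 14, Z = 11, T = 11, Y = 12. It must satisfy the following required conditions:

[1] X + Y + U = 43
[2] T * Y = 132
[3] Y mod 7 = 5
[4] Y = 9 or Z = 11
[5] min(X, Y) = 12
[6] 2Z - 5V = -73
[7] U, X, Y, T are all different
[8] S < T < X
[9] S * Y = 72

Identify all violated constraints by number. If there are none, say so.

No violations.

[1] X + Y + U = 14 + 12 + 17 = 43 — OK.
[2] T * Y = 11 * 12 = 132 — OK.
[3] 12 mod 7 = 5 — OK.
[4] Y = 12 ≠ 9, but Z = 11 = 11 (second disjunct) — OK.
[5] min(14, 12) = 12 — OK.
[6] 2Z - 5V = 2(11) - 5(19) = -73 — OK.
[7] values 17, 14, 12, 11 are pairwise distinct — OK.
[8] values 6 < 11 < 14 — OK.
[9] S * Y = 6 * 12 = 72 — OK.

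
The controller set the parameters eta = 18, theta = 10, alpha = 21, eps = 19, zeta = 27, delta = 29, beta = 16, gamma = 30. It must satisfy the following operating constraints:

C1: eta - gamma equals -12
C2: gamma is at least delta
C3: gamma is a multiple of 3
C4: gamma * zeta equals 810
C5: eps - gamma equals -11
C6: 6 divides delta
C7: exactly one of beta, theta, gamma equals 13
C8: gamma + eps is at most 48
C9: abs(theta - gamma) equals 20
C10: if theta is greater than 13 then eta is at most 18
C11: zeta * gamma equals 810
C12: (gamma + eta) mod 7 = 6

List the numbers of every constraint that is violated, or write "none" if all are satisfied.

Constraints 6, 7, 8 are violated.

C1: eta - gamma = 18 - 30 = -12 — satisfied.
C2: gamma = 30, delta = 29; 30 ≥ 29 — satisfied.
C3: 30 / 3 = 10, so 3 divides 30 — satisfied.
C4: gamma * zeta = 30 * 27 = 810 — satisfied.
C5: eps - gamma = 19 - 30 = -11 — satisfied.
C6: 29 = 6*4 + 5, so 6 does not divide 29 — violated.
C7: beta=16, theta=10, gamma=30; 0 of them equal 13, not exactly one — violated.
C8: gamma + eps = 30 + 19 = 49; 49 > 48, bound 48 not met — violated.
C9: abs(10 - 30) = 20 — satisfied.
C10: theta = 10, not > 13; antecedent false, conditional vacuously true — satisfied.
C11: zeta * gamma = 27 * 30 = 810 — satisfied.
C12: gamma + eta = 48; 48 mod 7 = 6 — satisfied.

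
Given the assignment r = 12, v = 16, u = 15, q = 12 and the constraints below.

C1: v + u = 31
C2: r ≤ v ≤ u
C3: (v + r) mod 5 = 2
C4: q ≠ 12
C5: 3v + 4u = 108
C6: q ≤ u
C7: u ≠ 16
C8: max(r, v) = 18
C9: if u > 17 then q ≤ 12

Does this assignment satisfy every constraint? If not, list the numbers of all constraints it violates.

The assignment fails constraints 2, 3, 4, 8.

C1: v + u = 16 + 15 = 31 — holds.
C2: values 12, 16, 15; v = 16 is not ≤ u = 15 — fails.
C3: v + r = 28; 28 mod 5 = 3, not 2 — fails.
C4: q = 12, but 12 is required to differ — fails.
C5: 3v + 4u = 3(16) + 4(15) = 108 — holds.
C6: q = 12, u = 15; 12 ≤ 15 — holds.
C7: u = 15, and 15 ≠ 16 — holds.
C8: max(12, 16) = 16, not 18 — fails.
C9: u = 15, not > 17; antecedent false, conditional vacuously true — holds.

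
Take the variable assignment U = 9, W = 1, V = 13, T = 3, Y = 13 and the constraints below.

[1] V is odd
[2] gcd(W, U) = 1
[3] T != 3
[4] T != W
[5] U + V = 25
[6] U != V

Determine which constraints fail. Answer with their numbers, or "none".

Constraints 3, 5 do not hold.

[1] V = 13 is odd  ✓
[2] gcd(1, 9) = 1  ✓
[3] T = 3, but 3 is required to differ  ✗
[4] T = 3, W = 1; distinct  ✓
[5] U + V = 9 + 13 = 22, not 25  ✗
[6] U = 9, V = 13; distinct  ✓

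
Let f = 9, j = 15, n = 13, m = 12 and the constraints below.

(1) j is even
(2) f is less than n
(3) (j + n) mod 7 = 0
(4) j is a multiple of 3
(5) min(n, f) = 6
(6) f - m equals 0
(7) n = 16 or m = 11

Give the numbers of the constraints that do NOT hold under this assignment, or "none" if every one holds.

Violated: 1, 5, 6, and 7.

(1) j = 15 is odd  ✘
(2) f = 9, n = 13; 9 < 13  ✔
(3) j + n = 28; 28 mod 7 = 0  ✔
(4) 15 / 3 = 5, so 3 divides 15  ✔
(5) min(13, 9) = 9, not 6  ✘
(6) f - m = 9 - 12 = -3, not 0  ✘
(7) n = 13 ≠ 16 and m = 12 ≠ 11; both disjuncts false  ✘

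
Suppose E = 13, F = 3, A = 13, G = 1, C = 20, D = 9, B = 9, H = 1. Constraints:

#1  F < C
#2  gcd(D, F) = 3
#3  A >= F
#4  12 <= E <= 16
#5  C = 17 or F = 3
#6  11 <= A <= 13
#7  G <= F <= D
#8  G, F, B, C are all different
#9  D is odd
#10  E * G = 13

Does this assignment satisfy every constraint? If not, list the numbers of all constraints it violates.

#1 F = 3, C = 20; 3 < 20 — holds.
#2 gcd(9, 3) = 3 — holds.
#3 A = 13, F = 3; 13 ≥ 3 — holds.
#4 E = 13 lies in [12, 16] — holds.
#5 C = 20 ≠ 17, but F = 3 = 3 (second disjunct) — holds.
#6 A = 13 lies in [11, 13] — holds.
#7 values 1 <= 3 <= 9 — holds.
#8 values 1, 3, 9, 20 are pairwise distinct — holds.
#9 D = 9 is odd — holds.
#10 E * G = 13 * 1 = 13 — holds.

The assignment satisfies every constraint.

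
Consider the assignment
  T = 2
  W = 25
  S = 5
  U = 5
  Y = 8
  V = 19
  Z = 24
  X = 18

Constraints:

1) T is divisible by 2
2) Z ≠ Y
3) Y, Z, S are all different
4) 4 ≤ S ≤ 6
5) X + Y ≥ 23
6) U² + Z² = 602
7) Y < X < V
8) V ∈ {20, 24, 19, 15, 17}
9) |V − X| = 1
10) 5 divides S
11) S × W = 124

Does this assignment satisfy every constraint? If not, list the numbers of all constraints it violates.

1) 2 / 2 = 1, so 2 divides 2  ✔
2) Z = 24, Y = 8; distinct  ✔
3) values 8, 24, 5 are pairwise distinct  ✔
4) S = 5 lies in [4, 6]  ✔
5) X + Y = 18 + 8 = 26; 26 ≥ 23  ✔
6) U² + Z² = 5² + 24² = 25 + 576 = 601, not 602  ✘
7) values 8 < 18 < 19  ✔
8) V = 19 is in {20, 24, 19, 15, 17}  ✔
9) |19 − 18| = 1  ✔
10) 5 / 5 = 1, so 5 divides 5  ✔
11) S × W = 5 × 25 = 125, not 124  ✘

Violated: 6 and 11.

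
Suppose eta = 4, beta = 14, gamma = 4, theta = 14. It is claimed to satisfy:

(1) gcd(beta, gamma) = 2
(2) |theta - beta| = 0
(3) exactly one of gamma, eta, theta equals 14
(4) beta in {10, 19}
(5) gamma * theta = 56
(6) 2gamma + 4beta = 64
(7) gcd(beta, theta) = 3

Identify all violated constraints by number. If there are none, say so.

(1) gcd(14, 4) = 2 — OK.
(2) |14 - 14| = 0 — OK.
(3) gamma=4, eta=4, theta=14; 1 of them equals 14 — OK.
(4) beta = 14 is not in {10, 19} — violated.
(5) gamma * theta = 4 * 14 = 56 — OK.
(6) 2gamma + 4beta = 2(4) + 4(14) = 64 — OK.
(7) gcd(14, 14) = 14, not 3 — violated.

Constraints 4, 7 are violated.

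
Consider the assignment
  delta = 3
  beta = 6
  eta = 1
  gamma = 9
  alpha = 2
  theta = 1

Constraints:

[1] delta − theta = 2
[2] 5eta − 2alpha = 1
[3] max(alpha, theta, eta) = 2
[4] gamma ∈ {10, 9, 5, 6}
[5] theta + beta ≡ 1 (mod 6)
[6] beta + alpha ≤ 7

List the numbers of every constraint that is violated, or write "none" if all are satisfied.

Constraint 6 does not hold.

[1] delta − theta = 3 − 1 = 2  holds
[2] 5eta − 2alpha = 5(1) − 2(2) = 1  holds
[3] max(2, 1, 1) = 2  holds
[4] gamma = 9 is in {10, 9, 5, 6}  holds
[5] theta + beta = 7; 7 mod 6 = 1  holds
[6] beta + alpha = 6 + 2 = 8; 8 > 7, bound 7 not met  fails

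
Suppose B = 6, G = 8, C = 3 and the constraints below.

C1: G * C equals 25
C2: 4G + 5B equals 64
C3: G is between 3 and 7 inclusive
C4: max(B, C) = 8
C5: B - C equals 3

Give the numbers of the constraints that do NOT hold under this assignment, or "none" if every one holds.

No — constraints 1, 2, 3, and 4 are not satisfied.

C1: G * C = 8 * 3 = 24, not 25  FAIL
C2: 4G + 5B = 4(8) + 5(6) = 62, not 64  FAIL
C3: G = 8 is outside [3, 7]  FAIL
C4: max(6, 3) = 6, not 8  FAIL
C5: B - C = 6 - 3 = 3  OK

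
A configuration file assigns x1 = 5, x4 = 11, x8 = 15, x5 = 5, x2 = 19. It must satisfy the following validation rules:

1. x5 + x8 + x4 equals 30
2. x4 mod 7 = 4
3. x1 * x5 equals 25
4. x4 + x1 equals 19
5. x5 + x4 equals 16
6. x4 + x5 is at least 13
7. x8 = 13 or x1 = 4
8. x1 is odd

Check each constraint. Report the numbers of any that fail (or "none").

1. x5 + x8 + x4 = 5 + 15 + 11 = 31, not 30  ✗
2. 11 mod 7 = 4  ✓
3. x1 * x5 = 5 * 5 = 25  ✓
4. x4 + x1 = 11 + 5 = 16, not 19  ✗
5. x5 + x4 = 5 + 11 = 16  ✓
6. x4 + x5 = 11 + 5 = 16; 16 ≥ 13  ✓
7. x8 = 15 ≠ 13 and x1 = 5 ≠ 4; both disjuncts false  ✗
8. x1 = 5 is odd  ✓

No — constraints 1, 4, 7 are not satisfied.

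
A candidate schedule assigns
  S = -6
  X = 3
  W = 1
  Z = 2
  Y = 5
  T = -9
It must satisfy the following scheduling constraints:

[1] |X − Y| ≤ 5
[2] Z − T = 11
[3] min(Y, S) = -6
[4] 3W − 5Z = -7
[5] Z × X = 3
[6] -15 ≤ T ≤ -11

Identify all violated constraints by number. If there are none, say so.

Constraints 5 and 6 are violated.

[1] |3 − 5| = 2; 2 ≤ 5  yes
[2] Z − T = 2 − (-9) = 11  yes
[3] min(5, -6) = -6  yes
[4] 3W − 5Z = 3(1) − 5(2) = -7  yes
[5] Z × X = 2 × 3 = 6, not 3  no
[6] T = -9 is outside [-15, -11]  no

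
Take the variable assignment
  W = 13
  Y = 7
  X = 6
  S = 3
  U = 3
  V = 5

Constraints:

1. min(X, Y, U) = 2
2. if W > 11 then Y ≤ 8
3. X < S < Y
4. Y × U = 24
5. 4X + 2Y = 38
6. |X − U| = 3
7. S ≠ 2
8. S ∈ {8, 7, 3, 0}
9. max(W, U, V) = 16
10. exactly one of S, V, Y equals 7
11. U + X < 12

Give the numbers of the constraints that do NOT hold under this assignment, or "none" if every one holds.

No — constraints 1, 3, 4, and 9 are not satisfied.

1. min(6, 7, 3) = 3, not 2 — violated.
2. W = 13 > 11, so we need Y ≤ 8; Y = 7 ≤ 8 — satisfied.
3. values 6, 3, 7; X = 6 is not < S = 3 — violated.
4. Y × U = 7 × 3 = 21, not 24 — violated.
5. 4X + 2Y = 4(6) + 2(7) = 38 — satisfied.
6. |6 − 3| = 3 — satisfied.
7. S = 3, and 3 ≠ 2 — satisfied.
8. S = 3 is in {8, 7, 3, 0} — satisfied.
9. max(13, 3, 5) = 13, not 16 — violated.
10. S=3, V=5, Y=7; 1 of them equals 7 — satisfied.
11. U + X = 3 + 6 = 9; 9 < 12 — satisfied.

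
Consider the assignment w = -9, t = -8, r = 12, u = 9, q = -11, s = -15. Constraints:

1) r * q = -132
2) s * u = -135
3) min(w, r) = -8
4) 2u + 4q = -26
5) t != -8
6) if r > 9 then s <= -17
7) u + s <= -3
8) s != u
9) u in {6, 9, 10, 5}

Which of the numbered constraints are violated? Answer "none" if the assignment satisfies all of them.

1) r * q = 12 * (-11) = -132  ✔
2) s * u = -15 * 9 = -135  ✔
3) min(-9, 12) = -9, not -8  ✘
4) 2u + 4q = 2(9) + 4(-11) = -26  ✔
5) t = -8, but -8 is required to differ  ✘
6) r = 12 > 9, so we need s ≤ -17; but s = -15 > -17  ✘
7) u + s = 9 + (-15) = -6; -6 ≤ -3  ✔
8) s = -15, u = 9; distinct  ✔
9) u = 9 is in {6, 9, 10, 5}  ✔

Constraints 3, 5, 6 do not hold.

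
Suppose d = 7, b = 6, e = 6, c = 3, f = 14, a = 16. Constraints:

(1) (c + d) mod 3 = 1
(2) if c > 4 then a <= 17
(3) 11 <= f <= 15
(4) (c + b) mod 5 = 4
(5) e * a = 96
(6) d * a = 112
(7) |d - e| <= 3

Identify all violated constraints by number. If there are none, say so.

(1) c + d = 10; 10 mod 3 = 1  yes
(2) c = 3, not > 4; antecedent false, conditional vacuously true  yes
(3) f = 14 lies in [11, 15]  yes
(4) c + b = 9; 9 mod 5 = 4  yes
(5) e * a = 6 * 16 = 96  yes
(6) d * a = 7 * 16 = 112  yes
(7) |7 - 6| = 1; 1 ≤ 3  yes

No violations.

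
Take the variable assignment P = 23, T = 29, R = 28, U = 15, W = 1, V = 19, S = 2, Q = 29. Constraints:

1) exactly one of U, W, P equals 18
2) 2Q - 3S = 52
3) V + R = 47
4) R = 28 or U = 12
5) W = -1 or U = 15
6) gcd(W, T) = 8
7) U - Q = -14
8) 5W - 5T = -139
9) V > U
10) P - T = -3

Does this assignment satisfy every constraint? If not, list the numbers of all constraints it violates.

1) U=15, W=1, P=23; 0 of them equal 18, not exactly one  no
2) 2Q - 3S = 2(29) - 3(2) = 52  yes
3) V + R = 19 + 28 = 47  yes
4) R = 28 = 28 (first disjunct)  yes
5) W = 1 ≠ -1, but U = 15 = 15 (second disjunct)  yes
6) gcd(1, 29) = 1, not 8  no
7) U - Q = 15 - 29 = -14  yes
8) 5W - 5T = 5(1) - 5(29) = -140, not -139  no
9) V = 19, U = 15; 19 > 15  yes
10) P - T = 23 - 29 = -6, not -3  no

No — constraints 1, 6, 8, 10 are not satisfied.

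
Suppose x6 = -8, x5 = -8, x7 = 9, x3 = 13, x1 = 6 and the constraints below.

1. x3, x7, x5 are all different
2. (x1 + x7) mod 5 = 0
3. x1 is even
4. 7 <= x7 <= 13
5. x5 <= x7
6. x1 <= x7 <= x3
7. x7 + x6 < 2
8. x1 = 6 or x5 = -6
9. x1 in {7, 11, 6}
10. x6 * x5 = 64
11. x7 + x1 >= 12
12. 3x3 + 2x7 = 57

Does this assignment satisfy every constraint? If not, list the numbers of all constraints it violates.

1. values 13, 9, -8 are pairwise distinct  true
2. x1 + x7 = 15; 15 mod 5 = 0  true
3. x1 = 6 is even  true
4. x7 = 9 lies in [7, 13]  true
5. x5 = -8, x7 = 9; -8 ≤ 9  true
6. values 6 <= 9 <= 13  true
7. x7 + x6 = 9 + (-8) = 1; 1 < 2  true
8. x1 = 6 = 6 (first disjunct)  true
9. x1 = 6 is in {7, 11, 6}  true
10. x6 * x5 = -8 * (-8) = 64  true
11. x7 + x1 = 9 + 6 = 15; 15 ≥ 12  true
12. 3x3 + 2x7 = 3(13) + 2(9) = 57  true

The assignment satisfies every constraint.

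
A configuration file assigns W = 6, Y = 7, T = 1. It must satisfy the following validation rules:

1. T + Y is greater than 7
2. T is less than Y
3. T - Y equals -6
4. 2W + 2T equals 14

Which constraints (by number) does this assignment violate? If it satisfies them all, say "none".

1. T + Y = 1 + 7 = 8; 8 > 7 — holds.
2. T = 1, Y = 7; 1 < 7 — holds.
3. T - Y = 1 - 7 = -6 — holds.
4. 2W + 2T = 2(6) + 2(1) = 14 — holds.

All constraints are satisfied.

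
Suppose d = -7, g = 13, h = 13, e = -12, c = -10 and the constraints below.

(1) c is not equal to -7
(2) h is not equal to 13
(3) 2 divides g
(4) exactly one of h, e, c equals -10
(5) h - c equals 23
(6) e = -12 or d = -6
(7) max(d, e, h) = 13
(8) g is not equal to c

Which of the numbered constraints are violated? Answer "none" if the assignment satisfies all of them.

(1) c = -10, and -10 ≠ -7 — holds.
(2) h = 13, but 13 is required to differ — fails.
(3) 13 = 2*6 + 1, so 2 does not divide 13 — fails.
(4) h=13, e=-12, c=-10; 1 of them equals -10 — holds.
(5) h - c = 13 - (-10) = 23 — holds.
(6) e = -12 = -12 (first disjunct) — holds.
(7) max(-7, -12, 13) = 13 — holds.
(8) g = 13, c = -10; distinct — holds.

Constraints 2, 3 are violated.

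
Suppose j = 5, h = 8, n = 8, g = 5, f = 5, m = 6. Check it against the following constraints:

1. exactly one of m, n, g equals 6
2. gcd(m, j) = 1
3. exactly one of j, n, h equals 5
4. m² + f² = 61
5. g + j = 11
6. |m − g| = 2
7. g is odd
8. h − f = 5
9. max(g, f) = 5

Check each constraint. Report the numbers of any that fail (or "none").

Constraints 5, 6, 8 are violated.

1. m=6, n=8, g=5; 1 of them equals 6  yes
2. gcd(6, 5) = 1  yes
3. j=5, n=8, h=8; 1 of them equals 5  yes
4. m² + f² = 6² + 5² = 36 + 25 = 61  yes
5. g + j = 5 + 5 = 10, not 11  no
6. |6 − 5| = 1, not 2  no
7. g = 5 is odd  yes
8. h − f = 8 − 5 = 3, not 5  no
9. max(5, 5) = 5  yes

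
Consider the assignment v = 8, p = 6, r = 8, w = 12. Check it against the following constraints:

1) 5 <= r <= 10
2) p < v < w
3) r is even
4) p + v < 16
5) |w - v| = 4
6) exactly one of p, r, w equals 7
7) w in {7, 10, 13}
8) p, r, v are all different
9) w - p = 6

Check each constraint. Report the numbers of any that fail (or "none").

The assignment fails constraints 6, 7, 8.

1) r = 8 lies in [5, 10] — holds.
2) values 6 < 8 < 12 — holds.
3) r = 8 is even — holds.
4) p + v = 6 + 8 = 14; 14 < 16 — holds.
5) |12 - 8| = 4 — holds.
6) p=6, r=8, w=12; 0 of them equal 7, not exactly one — does not hold.
7) w = 12 is not in {7, 10, 13} — does not hold.
8) r = v = 8, not all different — does not hold.
9) w - p = 12 - 6 = 6 — holds.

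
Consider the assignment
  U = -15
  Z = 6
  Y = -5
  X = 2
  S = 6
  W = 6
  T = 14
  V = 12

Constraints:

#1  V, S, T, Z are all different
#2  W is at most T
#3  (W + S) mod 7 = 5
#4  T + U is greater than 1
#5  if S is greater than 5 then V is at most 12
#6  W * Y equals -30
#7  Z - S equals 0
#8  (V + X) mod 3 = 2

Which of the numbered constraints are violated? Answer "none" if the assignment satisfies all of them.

#1 S = Z = 6, not all different — violated.
#2 W = 6, T = 14; 6 ≤ 14 — OK.
#3 W + S = 12; 12 mod 7 = 5 — OK.
#4 T + U = 14 + (-15) = -1; -1 ≤ 1, bound 1 not met — violated.
#5 S = 6 > 5, so we need V ≤ 12; V = 12 ≤ 12 — OK.
#6 W * Y = 6 * (-5) = -30 — OK.
#7 Z - S = 6 - 6 = 0 — OK.
#8 V + X = 14; 14 mod 3 = 2 — OK.

Violated: 1 and 4.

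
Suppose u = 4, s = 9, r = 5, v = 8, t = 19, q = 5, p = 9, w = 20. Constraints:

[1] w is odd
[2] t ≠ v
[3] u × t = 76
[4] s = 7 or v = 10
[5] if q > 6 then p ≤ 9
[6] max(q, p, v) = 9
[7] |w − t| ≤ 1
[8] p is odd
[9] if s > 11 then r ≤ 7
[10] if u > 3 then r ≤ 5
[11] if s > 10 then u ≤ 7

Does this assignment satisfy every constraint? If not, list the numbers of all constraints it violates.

[1] w = 20 is even — does not hold.
[2] t = 19, v = 8; distinct — holds.
[3] u × t = 4 × 19 = 76 — holds.
[4] s = 9 ≠ 7 and v = 8 ≠ 10; both disjuncts false — does not hold.
[5] q = 5, not > 6; antecedent false, conditional vacuously true — holds.
[6] max(5, 9, 8) = 9 — holds.
[7] |20 − 19| = 1; 1 ≤ 1 — holds.
[8] p = 9 is odd — holds.
[9] s = 9, not > 11; antecedent false, conditional vacuously true — holds.
[10] u = 4 > 3, so we need r ≤ 5; r = 5 ≤ 5 — holds.
[11] s = 9, not > 10; antecedent false, conditional vacuously true — holds.

No — constraints 1 and 4 are not satisfied.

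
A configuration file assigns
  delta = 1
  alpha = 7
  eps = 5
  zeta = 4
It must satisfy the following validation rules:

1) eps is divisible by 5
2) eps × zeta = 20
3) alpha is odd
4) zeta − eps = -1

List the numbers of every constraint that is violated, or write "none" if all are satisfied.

Yes — all constraints hold.

1) 5 / 5 = 1, so 5 divides 5 — holds.
2) eps × zeta = 5 × 4 = 20 — holds.
3) alpha = 7 is odd — holds.
4) zeta − eps = 4 − 5 = -1 — holds.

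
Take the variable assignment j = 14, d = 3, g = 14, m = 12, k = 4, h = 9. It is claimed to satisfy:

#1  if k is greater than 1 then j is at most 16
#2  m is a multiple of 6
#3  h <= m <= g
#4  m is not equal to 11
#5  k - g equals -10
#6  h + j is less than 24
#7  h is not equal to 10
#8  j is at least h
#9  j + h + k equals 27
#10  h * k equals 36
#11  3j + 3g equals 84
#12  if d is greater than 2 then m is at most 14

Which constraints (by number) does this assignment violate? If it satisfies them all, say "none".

The assignment satisfies every constraint.

#1 k = 4 > 1, so we need j ≤ 16; j = 14 ≤ 16 — holds.
#2 12 / 6 = 2, so 6 divides 12 — holds.
#3 values 9 <= 12 <= 14 — holds.
#4 m = 12, and 12 ≠ 11 — holds.
#5 k - g = 4 - 14 = -10 — holds.
#6 h + j = 9 + 14 = 23; 23 < 24 — holds.
#7 h = 9, and 9 ≠ 10 — holds.
#8 j = 14, h = 9; 14 ≥ 9 — holds.
#9 j + h + k = 14 + 9 + 4 = 27 — holds.
#10 h * k = 9 * 4 = 36 — holds.
#11 3j + 3g = 3(14) + 3(14) = 84 — holds.
#12 d = 3 > 2, so we need m ≤ 14; m = 12 ≤ 14 — holds.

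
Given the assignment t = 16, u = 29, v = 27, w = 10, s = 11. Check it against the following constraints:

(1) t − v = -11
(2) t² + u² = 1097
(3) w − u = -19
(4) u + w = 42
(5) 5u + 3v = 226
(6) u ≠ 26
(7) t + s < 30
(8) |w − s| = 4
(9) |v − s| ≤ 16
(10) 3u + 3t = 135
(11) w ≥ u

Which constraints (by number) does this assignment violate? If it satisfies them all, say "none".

Constraints 4, 8, 11 are violated.

(1) t − v = 16 − 27 = -11 — OK.
(2) t² + u² = 16² + 29² = 256 + 841 = 1097 — OK.
(3) w − u = 10 − 29 = -19 — OK.
(4) u + w = 29 + 10 = 39, not 42 — violated.
(5) 5u + 3v = 5(29) + 3(27) = 226 — OK.
(6) u = 29, and 29 ≠ 26 — OK.
(7) t + s = 16 + 11 = 27; 27 < 30 — OK.
(8) |10 − 11| = 1, not 4 — violated.
(9) |27 − 11| = 16; 16 ≤ 16 — OK.
(10) 3u + 3t = 3(29) + 3(16) = 135 — OK.
(11) w = 10, u = 29; 10 < 29 (want ≥) — violated.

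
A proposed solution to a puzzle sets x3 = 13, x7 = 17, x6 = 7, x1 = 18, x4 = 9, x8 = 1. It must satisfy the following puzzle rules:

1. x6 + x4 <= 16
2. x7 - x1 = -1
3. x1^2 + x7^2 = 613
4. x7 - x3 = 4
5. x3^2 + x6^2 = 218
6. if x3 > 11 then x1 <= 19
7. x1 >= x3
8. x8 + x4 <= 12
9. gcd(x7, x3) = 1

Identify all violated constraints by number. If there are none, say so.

All constraints are satisfied.

1. x6 + x4 = 7 + 9 = 16; 16 ≤ 16 — OK.
2. x7 - x1 = 17 - 18 = -1 — OK.
3. x1^2 + x7^2 = 18^2 + 17^2 = 324 + 289 = 613 — OK.
4. x7 - x3 = 17 - 13 = 4 — OK.
5. x3^2 + x6^2 = 13^2 + 7^2 = 169 + 49 = 218 — OK.
6. x3 = 13 > 11, so we need x1 ≤ 19; x1 = 18 ≤ 19 — OK.
7. x1 = 18, x3 = 13; 18 ≥ 13 — OK.
8. x8 + x4 = 1 + 9 = 10; 10 ≤ 12 — OK.
9. gcd(17, 13) = 1 — OK.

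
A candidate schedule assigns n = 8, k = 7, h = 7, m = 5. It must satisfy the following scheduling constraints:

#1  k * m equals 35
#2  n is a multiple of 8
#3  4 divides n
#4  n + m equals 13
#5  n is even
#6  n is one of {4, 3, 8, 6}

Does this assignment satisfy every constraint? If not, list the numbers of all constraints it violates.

#1 k * m = 7 * 5 = 35  ✓
#2 8 / 8 = 1, so 8 divides 8  ✓
#3 8 / 4 = 2, so 4 divides 8  ✓
#4 n + m = 8 + 5 = 13  ✓
#5 n = 8 is even  ✓
#6 n = 8 is in {4, 3, 8, 6}  ✓

All constraints are satisfied.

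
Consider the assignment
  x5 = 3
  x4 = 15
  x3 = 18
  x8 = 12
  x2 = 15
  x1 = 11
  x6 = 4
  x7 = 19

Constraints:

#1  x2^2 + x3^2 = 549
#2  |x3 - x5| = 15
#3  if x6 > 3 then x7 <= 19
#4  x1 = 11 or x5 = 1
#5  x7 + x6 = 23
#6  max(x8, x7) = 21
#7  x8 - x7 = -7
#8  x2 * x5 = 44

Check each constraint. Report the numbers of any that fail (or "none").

No — constraints 6 and 8 are not satisfied.

#1 x2^2 + x3^2 = 15^2 + 18^2 = 225 + 324 = 549  true
#2 |18 - 3| = 15  true
#3 x6 = 4 > 3, so we need x7 ≤ 19; x7 = 19 ≤ 19  true
#4 x1 = 11 = 11 (first disjunct)  true
#5 x7 + x6 = 19 + 4 = 23  true
#6 max(12, 19) = 19, not 21  false
#7 x8 - x7 = 12 - 19 = -7  true
#8 x2 * x5 = 15 * 3 = 45, not 44  false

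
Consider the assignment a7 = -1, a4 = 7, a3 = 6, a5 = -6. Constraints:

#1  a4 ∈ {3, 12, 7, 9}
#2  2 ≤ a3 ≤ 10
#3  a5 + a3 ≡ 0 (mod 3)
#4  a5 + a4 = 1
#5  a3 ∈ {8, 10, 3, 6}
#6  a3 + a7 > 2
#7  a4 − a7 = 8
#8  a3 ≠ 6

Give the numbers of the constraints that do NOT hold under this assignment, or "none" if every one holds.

Constraint 8 is violated.

#1 a4 = 7 is in {3, 12, 7, 9}  ✔
#2 a3 = 6 lies in [2, 10]  ✔
#3 a5 + a3 = 0; 0 mod 3 = 0  ✔
#4 a5 + a4 = -6 + 7 = 1  ✔
#5 a3 = 6 is in {8, 10, 3, 6}  ✔
#6 a3 + a7 = 6 + (-1) = 5; 5 > 2  ✔
#7 a4 − a7 = 7 − (-1) = 8  ✔
#8 a3 = 6, but 6 is required to differ  ✘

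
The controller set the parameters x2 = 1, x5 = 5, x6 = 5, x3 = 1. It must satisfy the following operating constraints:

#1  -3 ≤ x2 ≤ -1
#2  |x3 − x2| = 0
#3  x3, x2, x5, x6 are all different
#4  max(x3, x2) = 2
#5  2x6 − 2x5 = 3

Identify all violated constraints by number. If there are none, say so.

Constraints 1, 3, 4, 5 do not hold.

#1 x2 = 1 is outside [-3, -1] — does not hold.
#2 |1 − 1| = 0 — holds.
#3 x3 = x2 = 1, not all different — does not hold.
#4 max(1, 1) = 1, not 2 — does not hold.
#5 2x6 − 2x5 = 2(5) − 2(5) = 0, not 3 — does not hold.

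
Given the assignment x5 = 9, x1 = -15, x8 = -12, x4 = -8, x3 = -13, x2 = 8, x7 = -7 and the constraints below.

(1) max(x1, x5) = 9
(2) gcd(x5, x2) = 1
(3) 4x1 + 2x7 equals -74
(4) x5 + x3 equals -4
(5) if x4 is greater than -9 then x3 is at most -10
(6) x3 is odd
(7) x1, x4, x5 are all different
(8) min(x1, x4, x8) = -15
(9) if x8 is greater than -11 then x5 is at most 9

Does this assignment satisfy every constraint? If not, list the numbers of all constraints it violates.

No violations.

(1) max(-15, 9) = 9  ✔
(2) gcd(9, 8) = 1  ✔
(3) 4x1 + 2x7 = 4(-15) + 2(-7) = -74  ✔
(4) x5 + x3 = 9 + (-13) = -4  ✔
(5) x4 = -8 > -9, so we need x3 ≤ -10; x3 = -13 ≤ -10  ✔
(6) x3 = -13 is odd  ✔
(7) values -15, -8, 9 are pairwise distinct  ✔
(8) min(-15, -8, -12) = -15  ✔
(9) x8 = -12, not > -11; antecedent false, conditional vacuously true  ✔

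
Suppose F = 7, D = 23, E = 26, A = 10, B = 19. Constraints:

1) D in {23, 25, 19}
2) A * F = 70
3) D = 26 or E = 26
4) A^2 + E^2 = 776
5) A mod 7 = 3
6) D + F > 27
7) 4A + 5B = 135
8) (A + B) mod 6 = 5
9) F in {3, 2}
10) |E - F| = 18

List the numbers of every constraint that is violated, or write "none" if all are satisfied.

1) D = 23 is in {23, 25, 19} — holds.
2) A * F = 10 * 7 = 70 — holds.
3) D = 23 ≠ 26, but E = 26 = 26 (second disjunct) — holds.
4) A^2 + E^2 = 10^2 + 26^2 = 100 + 676 = 776 — holds.
5) 10 mod 7 = 3 — holds.
6) D + F = 23 + 7 = 30; 30 > 27 — holds.
7) 4A + 5B = 4(10) + 5(19) = 135 — holds.
8) A + B = 29; 29 mod 6 = 5 — holds.
9) F = 7 is not in {3, 2} — does not hold.
10) |26 - 7| = 19, not 18 — does not hold.

Violated: 9, 10.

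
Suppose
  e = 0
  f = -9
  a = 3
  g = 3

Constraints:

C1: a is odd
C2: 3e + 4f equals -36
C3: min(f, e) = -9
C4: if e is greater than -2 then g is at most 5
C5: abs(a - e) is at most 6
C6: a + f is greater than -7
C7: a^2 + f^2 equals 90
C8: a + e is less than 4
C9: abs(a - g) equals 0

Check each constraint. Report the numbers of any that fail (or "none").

C1: a = 3 is odd — holds.
C2: 3e + 4f = 3(0) + 4(-9) = -36 — holds.
C3: min(-9, 0) = -9 — holds.
C4: e = 0 > -2, so we need g ≤ 5; g = 3 ≤ 5 — holds.
C5: abs(3 - 0) = 3; 3 ≤ 6 — holds.
C6: a + f = 3 + (-9) = -6; -6 > -7 — holds.
C7: a^2 + f^2 = 3^2 + (-9)^2 = 9 + 81 = 90 — holds.
C8: a + e = 3 + 0 = 3; 3 < 4 — holds.
C9: abs(3 - 3) = 0 — holds.

No violations.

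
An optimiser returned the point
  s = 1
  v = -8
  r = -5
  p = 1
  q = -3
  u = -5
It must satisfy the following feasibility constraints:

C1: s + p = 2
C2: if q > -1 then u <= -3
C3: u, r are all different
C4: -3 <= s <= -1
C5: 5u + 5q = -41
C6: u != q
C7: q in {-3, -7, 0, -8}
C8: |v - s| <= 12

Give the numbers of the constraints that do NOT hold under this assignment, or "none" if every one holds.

Constraints 3, 4, and 5 do not hold.

C1: s + p = 1 + 1 = 2 — holds.
C2: q = -3, not > -1; antecedent false, conditional vacuously true — holds.
C3: u = r = -5, not all different — fails.
C4: s = 1 is outside [-3, -1] — fails.
C5: 5u + 5q = 5(-5) + 5(-3) = -40, not -41 — fails.
C6: u = -5, q = -3; distinct — holds.
C7: q = -3 is in {-3, -7, 0, -8} — holds.
C8: |-8 - 1| = 9; 9 ≤ 12 — holds.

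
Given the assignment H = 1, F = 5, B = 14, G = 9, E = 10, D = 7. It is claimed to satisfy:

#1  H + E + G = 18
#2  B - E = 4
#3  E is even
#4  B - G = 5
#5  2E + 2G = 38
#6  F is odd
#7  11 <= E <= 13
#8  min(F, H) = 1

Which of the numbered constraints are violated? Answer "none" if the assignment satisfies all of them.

#1 H + E + G = 1 + 10 + 9 = 20, not 18 — violated.
#2 B - E = 14 - 10 = 4 — OK.
#3 E = 10 is even — OK.
#4 B - G = 14 - 9 = 5 — OK.
#5 2E + 2G = 2(10) + 2(9) = 38 — OK.
#6 F = 5 is odd — OK.
#7 E = 10 is outside [11, 13] — violated.
#8 min(5, 1) = 1 — OK.

No — constraints 1 and 7 are not satisfied.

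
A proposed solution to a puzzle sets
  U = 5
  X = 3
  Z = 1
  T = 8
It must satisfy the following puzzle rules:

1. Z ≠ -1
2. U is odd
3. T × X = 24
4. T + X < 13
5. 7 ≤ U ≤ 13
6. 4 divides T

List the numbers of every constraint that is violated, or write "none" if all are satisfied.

1. Z = 1, and 1 ≠ -1 — OK.
2. U = 5 is odd — OK.
3. T × X = 8 × 3 = 24 — OK.
4. T + X = 8 + 3 = 11; 11 < 13 — OK.
5. U = 5 is outside [7, 13] — violated.
6. 8 / 4 = 2, so 4 divides 8 — OK.

No — constraint 5 is not satisfied.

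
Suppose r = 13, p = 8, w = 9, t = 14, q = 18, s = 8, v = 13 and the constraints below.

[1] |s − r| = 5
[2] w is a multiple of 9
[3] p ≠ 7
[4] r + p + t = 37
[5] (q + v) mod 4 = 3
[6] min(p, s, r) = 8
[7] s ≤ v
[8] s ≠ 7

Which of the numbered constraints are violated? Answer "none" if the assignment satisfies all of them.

Constraint 4 is violated.

[1] |8 − 13| = 5  OK
[2] 9 / 9 = 1, so 9 divides 9  OK
[3] p = 8, and 8 ≠ 7  OK
[4] r + p + t = 13 + 8 + 14 = 35, not 37  FAIL
[5] q + v = 31; 31 mod 4 = 3  OK
[6] min(8, 8, 13) = 8  OK
[7] s = 8, v = 13; 8 ≤ 13  OK
[8] s = 8, and 8 ≠ 7  OK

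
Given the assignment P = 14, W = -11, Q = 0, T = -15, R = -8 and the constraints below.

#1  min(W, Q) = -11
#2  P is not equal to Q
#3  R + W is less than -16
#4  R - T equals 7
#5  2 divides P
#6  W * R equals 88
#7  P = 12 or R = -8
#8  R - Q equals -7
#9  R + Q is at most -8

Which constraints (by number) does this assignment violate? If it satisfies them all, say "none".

#1 min(-11, 0) = -11  ✓
#2 P = 14, Q = 0; distinct  ✓
#3 R + W = -8 + (-11) = -19; -19 < -16  ✓
#4 R - T = -8 - (-15) = 7  ✓
#5 14 / 2 = 7, so 2 divides 14  ✓
#6 W * R = -11 * (-8) = 88  ✓
#7 P = 14 ≠ 12, but R = -8 = -8 (second disjunct)  ✓
#8 R - Q = -8 - 0 = -8, not -7  ✗
#9 R + Q = -8 + 0 = -8; -8 ≤ -8  ✓

The assignment fails constraint 8.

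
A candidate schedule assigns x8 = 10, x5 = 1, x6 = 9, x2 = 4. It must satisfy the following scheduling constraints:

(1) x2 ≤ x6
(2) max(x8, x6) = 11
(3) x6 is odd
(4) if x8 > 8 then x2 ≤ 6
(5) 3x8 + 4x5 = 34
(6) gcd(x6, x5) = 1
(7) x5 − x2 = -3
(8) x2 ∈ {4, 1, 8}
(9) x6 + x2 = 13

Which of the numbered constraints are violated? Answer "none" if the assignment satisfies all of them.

The assignment fails constraint 2.

(1) x2 = 4, x6 = 9; 4 ≤ 9  true
(2) max(10, 9) = 10, not 11  false
(3) x6 = 9 is odd  true
(4) x8 = 10 > 8, so we need x2 ≤ 6; x2 = 4 ≤ 6  true
(5) 3x8 + 4x5 = 3(10) + 4(1) = 34  true
(6) gcd(9, 1) = 1  true
(7) x5 − x2 = 1 − 4 = -3  true
(8) x2 = 4 is in {4, 1, 8}  true
(9) x6 + x2 = 9 + 4 = 13  true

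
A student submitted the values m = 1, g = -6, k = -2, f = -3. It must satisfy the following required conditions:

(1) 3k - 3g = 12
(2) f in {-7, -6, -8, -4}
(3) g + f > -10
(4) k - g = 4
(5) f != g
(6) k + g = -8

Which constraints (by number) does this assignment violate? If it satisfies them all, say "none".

(1) 3k - 3g = 3(-2) - 3(-6) = 12 — holds.
(2) f = -3 is not in {-7, -6, -8, -4} — fails.
(3) g + f = -6 + (-3) = -9; -9 > -10 — holds.
(4) k - g = -2 - (-6) = 4 — holds.
(5) f = -3, g = -6; distinct — holds.
(6) k + g = -2 + (-6) = -8 — holds.

Violated: 2.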